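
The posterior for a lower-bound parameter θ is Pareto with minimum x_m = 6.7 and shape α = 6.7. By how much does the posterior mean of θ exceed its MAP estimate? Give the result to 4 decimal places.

1.1754

The Pareto density is strictly decreasing on [x_m, ∞), so the mode is x_m = 6.7000.
Mean = α·x_m/(α−1) = 6.7·6.7/5.7 = 7.8754.
Difference = 7.8754 − 6.7000 = 1.1754.
The mean is pulled above the mode by the posterior's right skew.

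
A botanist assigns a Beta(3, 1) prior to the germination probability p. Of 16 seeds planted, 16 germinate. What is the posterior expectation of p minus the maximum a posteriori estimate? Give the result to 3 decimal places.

-0.050

Posterior: Beta(3+16, 1+0) = Beta(19, 1).
Since β = 1 ≤ 1 and α > 1, the Beta density is monotone increasing on [0,1]; the mode is at 1.
Mean = 19/(19+1) = 0.950.
Difference = 0.950 − 1.000 = -0.050.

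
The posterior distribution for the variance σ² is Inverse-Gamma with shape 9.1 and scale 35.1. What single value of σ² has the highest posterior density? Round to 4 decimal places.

3.4752

Mode = β/(α+1) = 35.1/10.1 = 3.4752.
Mean = β/(α−1) = 35.1/8.1 = 4.3333.
This is the posterior mode — the MAP estimate.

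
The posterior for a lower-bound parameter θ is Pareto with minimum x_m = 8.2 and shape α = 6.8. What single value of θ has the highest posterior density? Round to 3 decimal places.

8.200

The Pareto density is strictly decreasing on [x_m, ∞), so the mode is x_m = 8.200.
Mean = α·x_m/(α−1) = 6.8·8.2/5.8 = 9.614.
This is the posterior mode — the MAP estimate.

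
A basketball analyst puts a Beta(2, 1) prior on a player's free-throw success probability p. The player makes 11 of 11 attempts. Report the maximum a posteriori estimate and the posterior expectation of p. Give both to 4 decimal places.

Posterior: Beta(2+11, 1+0) = Beta(13, 1).
Since β = 1 ≤ 1 and α > 1, the Beta density is monotone increasing on [0,1]; the mode is at 1.
Mean = 13/(13+1) = 0.9286.

MAP: 1.0000. Posterior mean: 0.9286.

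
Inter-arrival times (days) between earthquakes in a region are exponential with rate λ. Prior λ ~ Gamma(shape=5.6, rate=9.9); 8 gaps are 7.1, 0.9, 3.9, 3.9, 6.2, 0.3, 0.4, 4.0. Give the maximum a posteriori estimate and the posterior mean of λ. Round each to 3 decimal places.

Σ times = 26.7. Posterior: Gamma(shape = 5.6+8 = 13.6, rate = 9.9+26.7 = 36.6).
Mode = (α−1)/β = 12.6/36.6 = 0.344.
Mean = α/β = 13.6/36.6 = 0.372.

maximum a posteriori estimate = 0.344, posterior mean = 0.372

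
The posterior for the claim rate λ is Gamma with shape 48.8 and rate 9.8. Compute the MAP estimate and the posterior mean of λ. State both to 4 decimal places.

λ_MAP = 4.8776, E[λ|data] = 4.9796

Mode = (α−1)/β = 47.8/9.8 = 4.8776.
Mean = α/β = 48.8/9.8 = 4.9796.
Right-skewed posterior ⇒ mode < mean.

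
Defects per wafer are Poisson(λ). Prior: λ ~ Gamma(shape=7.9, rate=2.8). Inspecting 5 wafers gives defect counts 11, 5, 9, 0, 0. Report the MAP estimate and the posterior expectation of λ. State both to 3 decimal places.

Σ counts = 25. Posterior: Gamma(shape = 7.9+25 = 32.9, rate = 2.8+5 = 7.8).
Mode = (α−1)/β = 31.9/7.8 = 4.090.
Mean = α/β = 32.9/7.8 = 4.218.
Right-skewed posterior ⇒ mode < mean.

MAP = 4.090, posterior mean = 4.218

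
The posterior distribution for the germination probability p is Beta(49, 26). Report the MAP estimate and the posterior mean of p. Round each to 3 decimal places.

Mode = (49−1)/(49+26−2) = 48/73 = 0.658.
Mean = 49/(49+26) = 49/75 = 0.653.

MAP = 0.658; posterior mean = 0.653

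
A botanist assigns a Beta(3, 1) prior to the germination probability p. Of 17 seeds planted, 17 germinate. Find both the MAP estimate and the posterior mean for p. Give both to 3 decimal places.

p_MAP = 1.000, E[p|data] = 0.952

Posterior: Beta(3+17, 1+0) = Beta(20, 1).
Since β = 1 ≤ 1 and α > 1, the Beta density is monotone increasing on [0,1]; the mode is at 1.
Mean = 20/(20+1) = 0.952.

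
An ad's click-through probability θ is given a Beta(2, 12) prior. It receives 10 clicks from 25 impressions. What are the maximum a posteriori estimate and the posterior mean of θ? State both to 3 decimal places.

MAP = 0.297, posterior mean = 0.308

Posterior: Beta(2+10, 12+15) = Beta(12, 27).
Mode = (12−1)/(12+27−2) = 11/37 = 0.297.
Mean = 12/(12+27) = 12/39 = 0.308.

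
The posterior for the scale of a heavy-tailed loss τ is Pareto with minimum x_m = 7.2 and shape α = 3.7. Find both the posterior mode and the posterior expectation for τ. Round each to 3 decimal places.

MAP: 7.200. Posterior mean: 9.867.

The Pareto density is strictly decreasing on [x_m, ∞), so the mode is x_m = 7.200.
Mean = α·x_m/(α−1) = 3.7·7.2/2.7 = 9.867.
The mean is pulled above the mode by the posterior's right skew.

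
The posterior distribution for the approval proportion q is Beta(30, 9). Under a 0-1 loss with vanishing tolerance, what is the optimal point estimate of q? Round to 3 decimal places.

0.784

Mode = (30−1)/(30+9−2) = 29/37 = 0.784.
Mean = 30/(30+9) = 30/39 = 0.769.
This is the posterior mode — the MAP estimate.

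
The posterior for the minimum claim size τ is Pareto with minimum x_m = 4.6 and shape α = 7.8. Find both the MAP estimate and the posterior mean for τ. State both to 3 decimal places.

τ_MAP = 4.600, E[τ|data] = 5.276

The Pareto density is strictly decreasing on [x_m, ∞), so the mode is x_m = 4.600.
Mean = α·x_m/(α−1) = 7.8·4.6/6.8 = 5.276.
The posterior is right-skewed, so the mean exceeds the mode.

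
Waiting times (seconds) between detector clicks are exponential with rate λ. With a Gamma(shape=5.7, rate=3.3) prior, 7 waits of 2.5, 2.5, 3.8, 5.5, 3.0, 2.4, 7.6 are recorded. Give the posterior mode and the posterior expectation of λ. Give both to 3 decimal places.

posterior mode = 0.382, posterior expectation = 0.415

Σ times = 27.3. Posterior: Gamma(shape = 5.7+7 = 12.7, rate = 3.3+27.3 = 30.6).
Mode = (α−1)/β = 11.7/30.6 = 0.382.
Mean = α/β = 12.7/30.6 = 0.415.
The posterior is right-skewed, so the mean exceeds the mode.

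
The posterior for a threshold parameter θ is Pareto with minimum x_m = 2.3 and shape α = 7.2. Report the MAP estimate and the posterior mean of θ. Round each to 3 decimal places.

The Pareto density is strictly decreasing on [x_m, ∞), so the mode is x_m = 2.300.
Mean = α·x_m/(α−1) = 7.2·2.3/6.2 = 2.671.

MAP: 2.300. Posterior mean: 2.671.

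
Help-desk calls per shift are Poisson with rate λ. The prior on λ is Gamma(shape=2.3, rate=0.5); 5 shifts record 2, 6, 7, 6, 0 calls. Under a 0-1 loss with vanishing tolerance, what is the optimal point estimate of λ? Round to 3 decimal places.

Σ counts = 21. Posterior: Gamma(shape = 2.3+21 = 23.3, rate = 0.5+5 = 5.5).
Mode = (α−1)/β = 22.3/5.5 = 4.055.
Mean = α/β = 23.3/5.5 = 4.236.
This is the posterior mode — the MAP estimate.

4.055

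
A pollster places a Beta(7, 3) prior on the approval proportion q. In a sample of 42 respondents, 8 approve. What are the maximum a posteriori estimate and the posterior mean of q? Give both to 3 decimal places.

Posterior: Beta(7+8, 3+34) = Beta(15, 37).
Mode = (15−1)/(15+37−2) = 14/50 = 0.280.
Mean = 15/(15+37) = 15/52 = 0.288.
Mean > mode: the posterior has a right tail.

q_MAP = 0.280, E[q|data] = 0.288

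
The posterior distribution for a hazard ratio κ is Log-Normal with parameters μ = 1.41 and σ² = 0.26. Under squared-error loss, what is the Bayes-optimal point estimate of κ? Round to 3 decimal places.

Mode = exp(μ − σ²) = exp(1.15) = 3.158.
Mean = exp(μ + σ²/2) = exp(1.540) = 4.665.
Squared-error loss ⇒ the optimal estimator is the posterior mean.

4.665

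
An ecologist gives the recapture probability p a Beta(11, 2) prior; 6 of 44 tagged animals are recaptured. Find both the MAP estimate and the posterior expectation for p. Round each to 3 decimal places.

MAP: 0.291. Posterior mean: 0.298.

Posterior: Beta(11+6, 2+38) = Beta(17, 40).
Mode = (17−1)/(17+40−2) = 16/55 = 0.291.
Mean = 17/(17+40) = 17/57 = 0.298.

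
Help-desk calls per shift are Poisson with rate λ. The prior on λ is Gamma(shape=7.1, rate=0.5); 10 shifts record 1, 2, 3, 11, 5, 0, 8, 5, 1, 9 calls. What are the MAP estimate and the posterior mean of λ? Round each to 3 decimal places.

λ_MAP = 4.867, E[λ|data] = 4.962

Σ counts = 45. Posterior: Gamma(shape = 7.1+45 = 52.1, rate = 0.5+10 = 10.5).
Mode = (α−1)/β = 51.1/10.5 = 4.867.
Mean = α/β = 52.1/10.5 = 4.962.
The mean is pulled above the mode by the posterior's right skew.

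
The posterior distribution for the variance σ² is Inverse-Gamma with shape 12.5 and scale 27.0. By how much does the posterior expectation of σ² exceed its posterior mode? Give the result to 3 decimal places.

0.348

Mode = β/(α+1) = 27.0/13.5 = 2.000.
Mean = β/(α−1) = 27.0/11.5 = 2.348.
Difference = 2.348 − 2.000 = 0.348.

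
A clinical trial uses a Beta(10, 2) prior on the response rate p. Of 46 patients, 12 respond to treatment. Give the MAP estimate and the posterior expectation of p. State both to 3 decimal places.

Posterior: Beta(10+12, 2+34) = Beta(22, 36).
Mode = (22−1)/(22+36−2) = 21/56 = 0.375.
Mean = 22/(22+36) = 22/58 = 0.379.

MAP: 0.375. Posterior mean: 0.379.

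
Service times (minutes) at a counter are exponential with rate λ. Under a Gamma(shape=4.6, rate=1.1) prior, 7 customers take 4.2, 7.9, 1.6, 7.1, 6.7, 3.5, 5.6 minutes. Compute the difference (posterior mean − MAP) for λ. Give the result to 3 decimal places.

Σ times = 36.6. Posterior: Gamma(shape = 4.6+7 = 11.6, rate = 1.1+36.6 = 37.7).
Mode = (α−1)/β = 10.6/37.7 = 0.281.
Mean = α/β = 11.6/37.7 = 0.308.
Difference = 0.308 − 0.281 = 0.027.

0.027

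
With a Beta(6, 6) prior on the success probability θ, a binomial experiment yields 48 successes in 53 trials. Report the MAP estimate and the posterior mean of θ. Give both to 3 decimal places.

MAP estimate = 0.841, posterior mean = 0.831

Posterior: Beta(6+48, 6+5) = Beta(54, 11).
Mode = (54−1)/(54+11−2) = 53/63 = 0.841.
Mean = 54/(54+11) = 54/65 = 0.831.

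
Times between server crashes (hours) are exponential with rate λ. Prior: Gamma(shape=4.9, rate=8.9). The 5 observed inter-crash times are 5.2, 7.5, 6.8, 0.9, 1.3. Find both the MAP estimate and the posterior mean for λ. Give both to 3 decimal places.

MAP = 0.291, posterior mean = 0.324

Σ times = 21.7. Posterior: Gamma(shape = 4.9+5 = 9.9, rate = 8.9+21.7 = 30.6).
Mode = (α−1)/β = 8.9/30.6 = 0.291.
Mean = α/β = 9.9/30.6 = 0.324.
Right-skewed posterior ⇒ mode < mean.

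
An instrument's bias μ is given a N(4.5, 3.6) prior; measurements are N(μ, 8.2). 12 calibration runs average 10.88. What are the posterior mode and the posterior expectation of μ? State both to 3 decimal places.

Posterior for μ is Normal. Precision-weighted mean: (1/3.6·4.5 + 12/8.2·10.88) / (1/3.6 + 12/8.2) = 9.862.
A Normal posterior is symmetric, so mode = mean.

MAP = 9.862, posterior mean = 9.862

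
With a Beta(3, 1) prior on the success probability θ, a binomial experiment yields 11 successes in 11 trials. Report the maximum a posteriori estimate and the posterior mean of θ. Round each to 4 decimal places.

MAP = 1.0000, posterior mean = 0.9333

Posterior: Beta(3+11, 1+0) = Beta(14, 1).
Since β = 1 ≤ 1 and α > 1, the Beta density is monotone increasing on [0,1]; the mode is at 1.
Mean = 14/(14+1) = 0.9333.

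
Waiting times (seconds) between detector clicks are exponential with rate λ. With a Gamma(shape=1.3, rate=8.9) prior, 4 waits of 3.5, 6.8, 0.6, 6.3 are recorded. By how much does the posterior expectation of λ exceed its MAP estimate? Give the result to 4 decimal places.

0.0383

Σ times = 17.2. Posterior: Gamma(shape = 1.3+4 = 5.3, rate = 8.9+17.2 = 26.1).
Mode = (α−1)/β = 4.3/26.1 = 0.1648.
Mean = α/β = 5.3/26.1 = 0.2031.
Difference = 0.2031 − 0.1648 = 0.0383.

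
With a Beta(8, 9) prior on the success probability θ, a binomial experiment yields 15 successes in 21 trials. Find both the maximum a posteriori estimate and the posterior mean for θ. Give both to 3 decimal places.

Posterior: Beta(8+15, 9+6) = Beta(23, 15).
Mode = (23−1)/(23+15−2) = 22/36 = 0.611.
Mean = 23/(23+15) = 23/38 = 0.605.

θ_MAP = 0.611, E[θ|data] = 0.605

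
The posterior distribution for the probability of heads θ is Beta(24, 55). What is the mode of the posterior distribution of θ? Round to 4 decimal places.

Mode = (24−1)/(24+55−2) = 23/77 = 0.2987.
Mean = 24/(24+55) = 24/79 = 0.3038.
This is the posterior mode — the MAP estimate.

0.2987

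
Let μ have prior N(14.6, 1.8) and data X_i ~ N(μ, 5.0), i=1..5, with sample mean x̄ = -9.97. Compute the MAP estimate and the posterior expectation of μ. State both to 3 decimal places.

MAP: -1.195. Posterior mean: -1.195.

Posterior for μ is Normal. Precision-weighted mean: (1/1.8·14.6 + 5/5.0·-9.97) / (1/1.8 + 5/5.0) = -1.195.
A Normal posterior is symmetric, so mode = mean.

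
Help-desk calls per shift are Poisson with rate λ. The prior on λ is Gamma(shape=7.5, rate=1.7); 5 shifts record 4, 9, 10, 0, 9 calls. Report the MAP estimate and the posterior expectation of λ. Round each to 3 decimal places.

Σ counts = 32. Posterior: Gamma(shape = 7.5+32 = 39.5, rate = 1.7+5 = 6.7).
Mode = (α−1)/β = 38.5/6.7 = 5.746.
Mean = α/β = 39.5/6.7 = 5.896.

MAP: 5.746. Posterior mean: 5.896.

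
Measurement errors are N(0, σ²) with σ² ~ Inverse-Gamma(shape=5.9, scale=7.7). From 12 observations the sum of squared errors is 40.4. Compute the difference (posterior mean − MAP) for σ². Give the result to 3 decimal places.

0.397

Posterior: Inverse-Gamma(shape = 5.9+12/2 = 11.9, scale = 7.7+40.4/2 = 27.9).
Mode = β/(α+1) = 27.9/12.9 = 2.163.
Mean = β/(α−1) = 27.9/10.9 = 2.560.
Difference = 2.560 − 2.163 = 0.397.
The mean is pulled above the mode by the posterior's right skew.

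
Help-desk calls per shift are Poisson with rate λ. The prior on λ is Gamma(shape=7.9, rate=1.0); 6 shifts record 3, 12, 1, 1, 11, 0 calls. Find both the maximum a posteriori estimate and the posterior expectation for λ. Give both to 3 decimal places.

MAP: 4.986. Posterior mean: 5.129.

Σ counts = 28. Posterior: Gamma(shape = 7.9+28 = 35.9, rate = 1.0+6 = 7.0).
Mode = (α−1)/β = 34.9/7.0 = 4.986.
Mean = α/β = 35.9/7.0 = 5.129.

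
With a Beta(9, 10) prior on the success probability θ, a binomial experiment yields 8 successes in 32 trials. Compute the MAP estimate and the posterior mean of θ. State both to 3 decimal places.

Posterior: Beta(9+8, 10+24) = Beta(17, 34).
Mode = (17−1)/(17+34−2) = 16/49 = 0.327.
Mean = 17/(17+34) = 17/51 = 0.333.
Mean > mode: the posterior has a right tail.

MAP = 0.327, posterior mean = 0.333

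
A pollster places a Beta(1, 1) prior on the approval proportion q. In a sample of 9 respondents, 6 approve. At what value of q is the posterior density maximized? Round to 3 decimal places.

Posterior: Beta(1+6, 1+3) = Beta(7, 4).
Mode = (7−1)/(7+4−2) = 6/9 = 0.667.
With a flat prior the MAP equals the MLE, 6/9.
Mean = 7/(7+4) = 7/11 = 0.636.
This is the posterior mode — the MAP estimate.

0.667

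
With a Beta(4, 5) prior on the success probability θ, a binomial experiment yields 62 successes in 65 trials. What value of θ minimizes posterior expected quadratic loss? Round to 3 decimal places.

Posterior: Beta(4+62, 5+3) = Beta(66, 8).
Mode = (66−1)/(66+8−2) = 65/72 = 0.903.
Mean = 66/(66+8) = 66/74 = 0.892.
Quadratic loss ⇒ the optimal estimator is the posterior mean.

0.892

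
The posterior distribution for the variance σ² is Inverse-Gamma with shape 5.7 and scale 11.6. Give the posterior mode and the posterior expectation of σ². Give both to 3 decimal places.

Mode = β/(α+1) = 11.6/6.7 = 1.731.
Mean = β/(α−1) = 11.6/4.7 = 2.468.
The posterior is right-skewed, so the mean exceeds the mode.

posterior mode = 1.731, posterior expectation = 2.468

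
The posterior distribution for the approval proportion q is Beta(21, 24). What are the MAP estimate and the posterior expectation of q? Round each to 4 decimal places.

Mode = (21−1)/(21+24−2) = 20/43 = 0.4651.
Mean = 21/(21+24) = 21/45 = 0.4667.
Mean > mode: the posterior has a right tail.

MAP = 0.4651, posterior mean = 0.4667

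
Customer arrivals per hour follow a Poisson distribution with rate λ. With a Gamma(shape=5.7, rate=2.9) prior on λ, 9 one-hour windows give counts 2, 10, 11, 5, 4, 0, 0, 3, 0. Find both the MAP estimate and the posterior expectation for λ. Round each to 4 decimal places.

MAP = 3.3361; posterior mean = 3.4202

Σ counts = 35. Posterior: Gamma(shape = 5.7+35 = 40.7, rate = 2.9+9 = 11.9).
Mode = (α−1)/β = 39.7/11.9 = 3.3361.
Mean = α/β = 40.7/11.9 = 3.4202.
Right-skewed posterior ⇒ mode < mean.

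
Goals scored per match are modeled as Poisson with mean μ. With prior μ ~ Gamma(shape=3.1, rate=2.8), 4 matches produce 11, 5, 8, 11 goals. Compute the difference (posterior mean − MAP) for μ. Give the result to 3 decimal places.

Σ counts = 35. Posterior: Gamma(shape = 3.1+35 = 38.1, rate = 2.8+4 = 6.8).
Mode = (α−1)/β = 37.1/6.8 = 5.456.
Mean = α/β = 38.1/6.8 = 5.603.
Difference = 5.603 − 5.456 = 0.147.
Mean > mode: the posterior has a right tail.

0.147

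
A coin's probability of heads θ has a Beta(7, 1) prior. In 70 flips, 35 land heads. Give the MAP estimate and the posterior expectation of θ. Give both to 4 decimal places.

Posterior: Beta(7+35, 1+35) = Beta(42, 36).
Mode = (42−1)/(42+36−2) = 41/76 = 0.5395.
Mean = 42/(42+36) = 42/78 = 0.5385.

MAP = 0.5395, posterior mean = 0.5385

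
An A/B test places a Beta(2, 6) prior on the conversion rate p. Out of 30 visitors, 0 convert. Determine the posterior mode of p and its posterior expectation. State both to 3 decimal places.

Posterior: Beta(2+0, 6+30) = Beta(2, 36).
Mode = (2−1)/(2+36−2) = 1/36 = 0.028.
Mean = 2/(2+36) = 2/38 = 0.053.
The mean is pulled above the mode by the posterior's right skew.

MAP = 0.028; posterior mean = 0.053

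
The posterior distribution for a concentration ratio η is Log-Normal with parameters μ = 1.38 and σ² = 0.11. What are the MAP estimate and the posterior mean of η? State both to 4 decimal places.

Mode = exp(μ − σ²) = exp(1.27) = 3.5609.
Mean = exp(μ + σ²/2) = exp(1.435) = 4.1996.

MAP = 3.5609; posterior mean = 4.1996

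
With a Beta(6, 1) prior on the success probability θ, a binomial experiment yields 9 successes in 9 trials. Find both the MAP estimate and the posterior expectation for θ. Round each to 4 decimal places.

MAP = 1.0000; posterior mean = 0.9375

Posterior: Beta(6+9, 1+0) = Beta(15, 1).
Since β = 1 ≤ 1 and α > 1, the Beta density is monotone increasing on [0,1]; the mode is at 1.
Mean = 15/(15+1) = 0.9375.
The posterior is left-skewed, so the mode exceeds the mean.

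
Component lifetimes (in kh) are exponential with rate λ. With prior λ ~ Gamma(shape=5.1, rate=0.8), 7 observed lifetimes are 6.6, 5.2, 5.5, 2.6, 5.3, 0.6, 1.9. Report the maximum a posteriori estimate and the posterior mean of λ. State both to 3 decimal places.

λ_MAP = 0.389, E[λ|data] = 0.425

Σ times = 27.7. Posterior: Gamma(shape = 5.1+7 = 12.1, rate = 0.8+27.7 = 28.5).
Mode = (α−1)/β = 11.1/28.5 = 0.389.
Mean = α/β = 12.1/28.5 = 0.425.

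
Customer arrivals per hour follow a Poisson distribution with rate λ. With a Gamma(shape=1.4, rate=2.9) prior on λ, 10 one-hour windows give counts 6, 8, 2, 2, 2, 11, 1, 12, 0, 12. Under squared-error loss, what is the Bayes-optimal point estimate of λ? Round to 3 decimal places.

4.450

Σ counts = 56. Posterior: Gamma(shape = 1.4+56 = 57.4, rate = 2.9+10 = 12.9).
Mode = (α−1)/β = 56.4/12.9 = 4.372.
Mean = α/β = 57.4/12.9 = 4.450.
Squared-error loss ⇒ the optimal estimator is the posterior mean.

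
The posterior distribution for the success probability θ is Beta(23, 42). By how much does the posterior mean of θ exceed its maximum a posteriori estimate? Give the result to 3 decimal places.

0.005

Mode = (23−1)/(23+42−2) = 22/63 = 0.349.
Mean = 23/(23+42) = 23/65 = 0.354.
Difference = 0.354 − 0.349 = 0.005.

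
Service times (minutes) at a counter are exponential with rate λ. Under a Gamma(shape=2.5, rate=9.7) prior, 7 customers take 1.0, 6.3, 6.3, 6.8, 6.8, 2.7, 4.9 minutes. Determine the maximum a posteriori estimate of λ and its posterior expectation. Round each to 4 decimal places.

MAP = 0.1910; posterior mean = 0.2135

Σ times = 34.8. Posterior: Gamma(shape = 2.5+7 = 9.5, rate = 9.7+34.8 = 44.5).
Mode = (α−1)/β = 8.5/44.5 = 0.1910.
Mean = α/β = 9.5/44.5 = 0.2135.
The mean is pulled above the mode by the posterior's right skew.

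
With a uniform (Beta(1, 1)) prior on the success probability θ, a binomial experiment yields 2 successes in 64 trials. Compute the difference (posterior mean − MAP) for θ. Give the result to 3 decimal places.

0.014

Posterior: Beta(1+2, 1+62) = Beta(3, 63).
Mode = (3−1)/(3+63−2) = 2/64 = 0.031.
Mean = 3/(3+63) = 3/66 = 0.045.
Difference = 0.045 − 0.031 = 0.014.
Right-skewed posterior ⇒ mode < mean.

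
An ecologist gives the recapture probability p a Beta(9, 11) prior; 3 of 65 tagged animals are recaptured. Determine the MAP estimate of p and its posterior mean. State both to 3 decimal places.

MAP estimate = 0.133, posterior mean = 0.141

Posterior: Beta(9+3, 11+62) = Beta(12, 73).
Mode = (12−1)/(12+73−2) = 11/83 = 0.133.
Mean = 12/(12+73) = 12/85 = 0.141.
Right-skewed posterior ⇒ mode < mean.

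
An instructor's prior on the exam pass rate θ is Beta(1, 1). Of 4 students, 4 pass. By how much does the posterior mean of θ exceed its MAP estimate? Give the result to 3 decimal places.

Posterior: Beta(1+4, 1+0) = Beta(5, 1).
Since β = 1 ≤ 1 and α > 1, the Beta density is monotone increasing on [0,1]; the mode is at 1.
Mean = 5/(5+1) = 0.833.
Difference = 0.833 − 1.000 = -0.167.
The mean is pulled below the mode by the posterior's left skew.

-0.167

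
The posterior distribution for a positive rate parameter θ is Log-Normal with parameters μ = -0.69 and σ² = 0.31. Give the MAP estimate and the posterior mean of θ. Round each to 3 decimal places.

Mode = exp(μ − σ²) = exp(-1.00) = 0.368.
Mean = exp(μ + σ²/2) = exp(-0.535) = 0.586.

MAP: 0.368. Posterior mean: 0.586.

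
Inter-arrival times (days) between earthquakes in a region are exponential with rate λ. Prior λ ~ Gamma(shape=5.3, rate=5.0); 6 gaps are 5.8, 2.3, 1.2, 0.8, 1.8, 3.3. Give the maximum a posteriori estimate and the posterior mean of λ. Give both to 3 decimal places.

Σ times = 15.2. Posterior: Gamma(shape = 5.3+6 = 11.3, rate = 5.0+15.2 = 20.2).
Mode = (α−1)/β = 10.3/20.2 = 0.510.
Mean = α/β = 11.3/20.2 = 0.559.

MAP = 0.510, posterior mean = 0.559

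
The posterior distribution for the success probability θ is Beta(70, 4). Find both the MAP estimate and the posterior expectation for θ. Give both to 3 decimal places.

θ_MAP = 0.958, E[θ|data] = 0.946

Mode = (70−1)/(70+4−2) = 69/72 = 0.958.
Mean = 70/(70+4) = 70/74 = 0.946.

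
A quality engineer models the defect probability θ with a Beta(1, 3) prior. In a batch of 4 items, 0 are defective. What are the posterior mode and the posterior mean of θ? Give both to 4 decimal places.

θ_MAP = 0.0000, E[θ|data] = 0.1250

Posterior: Beta(1+0, 3+4) = Beta(1, 7).
Since α = 1 ≤ 1 and β > 1, the Beta density is monotone decreasing on [0,1]; the mode is at 0.
Mean = 1/(1+7) = 0.1250.
The mean is pulled above the mode by the posterior's right skew.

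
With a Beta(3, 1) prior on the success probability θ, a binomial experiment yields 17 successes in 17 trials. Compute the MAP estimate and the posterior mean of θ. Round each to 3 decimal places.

Posterior: Beta(3+17, 1+0) = Beta(20, 1).
Since β = 1 ≤ 1 and α > 1, the Beta density is monotone increasing on [0,1]; the mode is at 1.
Mean = 20/(20+1) = 0.952.
Left-skewed posterior ⇒ mean < mode.

MAP estimate = 1.000, posterior mean = 0.952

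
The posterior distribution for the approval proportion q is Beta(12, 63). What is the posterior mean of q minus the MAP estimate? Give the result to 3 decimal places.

Mode = (12−1)/(12+63−2) = 11/73 = 0.151.
Mean = 12/(12+63) = 12/75 = 0.160.
Difference = 0.160 − 0.151 = 0.009.

0.009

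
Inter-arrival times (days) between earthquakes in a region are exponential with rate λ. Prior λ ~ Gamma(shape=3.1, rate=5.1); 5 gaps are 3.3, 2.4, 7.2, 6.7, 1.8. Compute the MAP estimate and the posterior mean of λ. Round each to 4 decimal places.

Σ times = 21.4. Posterior: Gamma(shape = 3.1+5 = 8.1, rate = 5.1+21.4 = 26.5).
Mode = (α−1)/β = 7.1/26.5 = 0.2679.
Mean = α/β = 8.1/26.5 = 0.3057.

MAP = 0.2679, posterior mean = 0.3057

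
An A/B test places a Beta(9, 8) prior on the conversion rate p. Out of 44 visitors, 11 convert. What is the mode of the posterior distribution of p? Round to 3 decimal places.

0.322

Posterior: Beta(9+11, 8+33) = Beta(20, 41).
Mode = (20−1)/(20+41−2) = 19/59 = 0.322.
Mean = 20/(20+41) = 20/61 = 0.328.
This is the posterior mode — the MAP estimate.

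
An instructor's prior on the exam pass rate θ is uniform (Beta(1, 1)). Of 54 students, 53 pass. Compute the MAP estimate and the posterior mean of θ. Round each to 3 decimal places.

MAP estimate = 0.981, posterior mean = 0.964

Posterior: Beta(1+53, 1+1) = Beta(54, 2).
Mode = (54−1)/(54+2−2) = 53/54 = 0.981.
Mean = 54/(54+2) = 54/56 = 0.964.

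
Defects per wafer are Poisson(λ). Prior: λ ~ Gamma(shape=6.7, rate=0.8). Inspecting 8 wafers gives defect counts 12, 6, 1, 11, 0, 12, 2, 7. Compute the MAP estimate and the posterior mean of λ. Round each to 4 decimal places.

Σ counts = 51. Posterior: Gamma(shape = 6.7+51 = 57.7, rate = 0.8+8 = 8.8).
Mode = (α−1)/β = 56.7/8.8 = 6.4432.
Mean = α/β = 57.7/8.8 = 6.5568.
Right-skewed posterior ⇒ mode < mean.

MAP estimate = 6.4432, posterior mean = 6.5568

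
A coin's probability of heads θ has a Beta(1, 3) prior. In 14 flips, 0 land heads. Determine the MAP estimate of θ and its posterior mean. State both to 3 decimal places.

Posterior: Beta(1+0, 3+14) = Beta(1, 17).
Since α = 1 ≤ 1 and β > 1, the Beta density is monotone decreasing on [0,1]; the mode is at 0.
Mean = 1/(1+17) = 0.056.

MAP = 0.000, posterior mean = 0.056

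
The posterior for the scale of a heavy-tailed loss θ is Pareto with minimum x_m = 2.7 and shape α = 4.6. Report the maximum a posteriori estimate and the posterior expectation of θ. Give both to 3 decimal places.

MAP: 2.700. Posterior mean: 3.450.

The Pareto density is strictly decreasing on [x_m, ∞), so the mode is x_m = 2.700.
Mean = α·x_m/(α−1) = 4.6·2.7/3.6 = 3.450.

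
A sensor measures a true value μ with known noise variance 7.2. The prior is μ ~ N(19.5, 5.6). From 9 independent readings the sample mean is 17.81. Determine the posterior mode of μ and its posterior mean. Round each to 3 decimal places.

Posterior for μ is Normal. Precision-weighted mean: (1/5.6·19.5 + 9/7.2·17.81) / (1/5.6 + 9/7.2) = 18.021.
A Normal posterior is symmetric, so mode = mean.

MAP = 18.021, posterior mean = 18.021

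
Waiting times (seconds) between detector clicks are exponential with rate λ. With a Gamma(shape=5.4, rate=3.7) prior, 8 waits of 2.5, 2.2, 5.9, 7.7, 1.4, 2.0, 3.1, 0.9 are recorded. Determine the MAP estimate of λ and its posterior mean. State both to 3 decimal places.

MAP estimate = 0.422, posterior mean = 0.456

Σ times = 25.7. Posterior: Gamma(shape = 5.4+8 = 13.4, rate = 3.7+25.7 = 29.4).
Mode = (α−1)/β = 12.4/29.4 = 0.422.
Mean = α/β = 13.4/29.4 = 0.456.
The mean is pulled above the mode by the posterior's right skew.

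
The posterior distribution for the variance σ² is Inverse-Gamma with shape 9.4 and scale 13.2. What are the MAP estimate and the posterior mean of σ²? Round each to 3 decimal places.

MAP = 1.269, posterior mean = 1.571

Mode = β/(α+1) = 13.2/10.4 = 1.269.
Mean = β/(α−1) = 13.2/8.4 = 1.571.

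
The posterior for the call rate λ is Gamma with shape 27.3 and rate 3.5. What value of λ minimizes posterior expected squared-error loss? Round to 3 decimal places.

7.800

Mode = (α−1)/β = 26.3/3.5 = 7.514.
Mean = α/β = 27.3/3.5 = 7.800.
Squared-error loss ⇒ the optimal estimator is the posterior mean.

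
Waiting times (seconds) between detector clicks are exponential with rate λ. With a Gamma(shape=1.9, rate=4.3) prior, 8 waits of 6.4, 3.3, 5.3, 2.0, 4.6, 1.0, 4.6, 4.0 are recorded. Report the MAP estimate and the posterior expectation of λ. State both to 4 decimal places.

λ_MAP = 0.2507, E[λ|data] = 0.2789

Σ times = 31.2. Posterior: Gamma(shape = 1.9+8 = 9.9, rate = 4.3+31.2 = 35.5).
Mode = (α−1)/β = 8.9/35.5 = 0.2507.
Mean = α/β = 9.9/35.5 = 0.2789.
Right-skewed posterior ⇒ mode < mean.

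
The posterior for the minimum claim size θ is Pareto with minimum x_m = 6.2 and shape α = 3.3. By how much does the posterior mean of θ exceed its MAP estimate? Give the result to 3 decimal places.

2.696

The Pareto density is strictly decreasing on [x_m, ∞), so the mode is x_m = 6.200.
Mean = α·x_m/(α−1) = 3.3·6.2/2.3 = 8.896.
Difference = 8.896 − 6.200 = 2.696.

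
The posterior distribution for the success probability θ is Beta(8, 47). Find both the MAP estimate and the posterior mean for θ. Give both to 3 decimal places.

MAP: 0.132. Posterior mean: 0.145.

Mode = (8−1)/(8+47−2) = 7/53 = 0.132.
Mean = 8/(8+47) = 8/55 = 0.145.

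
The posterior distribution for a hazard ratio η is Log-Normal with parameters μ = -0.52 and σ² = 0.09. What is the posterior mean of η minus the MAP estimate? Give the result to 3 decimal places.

Mode = exp(μ − σ²) = exp(-0.61) = 0.543.
Mean = exp(μ + σ²/2) = exp(-0.475) = 0.622.
Difference = 0.622 − 0.543 = 0.079.
Right-skewed posterior ⇒ mode < mean.

0.079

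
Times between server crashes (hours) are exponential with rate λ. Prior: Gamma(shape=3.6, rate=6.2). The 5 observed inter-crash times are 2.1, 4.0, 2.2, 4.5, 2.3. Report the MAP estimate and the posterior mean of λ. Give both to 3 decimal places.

MAP = 0.357, posterior mean = 0.404

Σ times = 15.1. Posterior: Gamma(shape = 3.6+5 = 8.6, rate = 6.2+15.1 = 21.3).
Mode = (α−1)/β = 7.6/21.3 = 0.357.
Mean = α/β = 8.6/21.3 = 0.404.
The posterior is right-skewed, so the mean exceeds the mode.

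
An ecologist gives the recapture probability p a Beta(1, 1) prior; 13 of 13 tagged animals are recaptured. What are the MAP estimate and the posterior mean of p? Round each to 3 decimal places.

Posterior: Beta(1+13, 1+0) = Beta(14, 1).
Since β = 1 ≤ 1 and α > 1, the Beta density is monotone increasing on [0,1]; the mode is at 1.
Mean = 14/(14+1) = 0.933.

MAP = 1.000; posterior mean = 0.933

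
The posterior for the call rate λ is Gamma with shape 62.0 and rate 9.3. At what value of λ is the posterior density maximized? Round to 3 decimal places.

Mode = (α−1)/β = 61.0/9.3 = 6.559.
Mean = α/β = 62.0/9.3 = 6.667.
This is the posterior mode — the MAP estimate.

6.559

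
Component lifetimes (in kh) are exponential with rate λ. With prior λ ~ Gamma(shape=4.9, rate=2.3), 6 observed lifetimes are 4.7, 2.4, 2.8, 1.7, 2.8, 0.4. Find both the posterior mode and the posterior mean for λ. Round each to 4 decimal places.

Σ times = 14.8. Posterior: Gamma(shape = 4.9+6 = 10.9, rate = 2.3+14.8 = 17.1).
Mode = (α−1)/β = 9.9/17.1 = 0.5789.
Mean = α/β = 10.9/17.1 = 0.6374.

MAP = 0.5789; posterior mean = 0.6374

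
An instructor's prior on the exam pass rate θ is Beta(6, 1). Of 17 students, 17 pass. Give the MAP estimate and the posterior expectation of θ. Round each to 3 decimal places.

Posterior: Beta(6+17, 1+0) = Beta(23, 1).
Since β = 1 ≤ 1 and α > 1, the Beta density is monotone increasing on [0,1]; the mode is at 1.
Mean = 23/(23+1) = 0.958.

MAP = 1.000; posterior mean = 0.958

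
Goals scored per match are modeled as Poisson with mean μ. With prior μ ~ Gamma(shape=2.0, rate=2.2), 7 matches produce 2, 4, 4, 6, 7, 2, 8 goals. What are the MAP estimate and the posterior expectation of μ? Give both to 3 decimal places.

μ_MAP = 3.696, E[μ|data] = 3.804

Σ counts = 33. Posterior: Gamma(shape = 2.0+33 = 35.0, rate = 2.2+7 = 9.2).
Mode = (α−1)/β = 34.0/9.2 = 3.696.
Mean = α/β = 35.0/9.2 = 3.804.
Mean > mode: the posterior has a right tail.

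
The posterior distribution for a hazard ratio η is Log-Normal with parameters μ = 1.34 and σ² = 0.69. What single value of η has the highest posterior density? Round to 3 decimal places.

Mode = exp(μ − σ²) = exp(0.65) = 1.916.
Mean = exp(μ + σ²/2) = exp(1.685) = 5.392.
This is the posterior mode — the MAP estimate.

1.916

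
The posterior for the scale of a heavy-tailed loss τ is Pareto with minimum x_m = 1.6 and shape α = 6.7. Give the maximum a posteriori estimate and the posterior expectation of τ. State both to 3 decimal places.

τ_MAP = 1.600, E[τ|data] = 1.881

The Pareto density is strictly decreasing on [x_m, ∞), so the mode is x_m = 1.600.
Mean = α·x_m/(α−1) = 6.7·1.6/5.7 = 1.881.
The mean is pulled above the mode by the posterior's right skew.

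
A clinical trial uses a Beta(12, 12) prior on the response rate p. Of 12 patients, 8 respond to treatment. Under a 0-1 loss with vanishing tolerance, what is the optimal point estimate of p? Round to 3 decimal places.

0.559

Posterior: Beta(12+8, 12+4) = Beta(20, 16).
Mode = (20−1)/(20+16−2) = 19/34 = 0.559.
Mean = 20/(20+16) = 20/36 = 0.556.
This is the posterior mode — the MAP estimate.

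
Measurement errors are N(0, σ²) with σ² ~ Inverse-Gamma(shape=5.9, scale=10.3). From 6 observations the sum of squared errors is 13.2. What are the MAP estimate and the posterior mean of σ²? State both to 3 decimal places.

σ²_MAP = 1.707, E[σ²|data] = 2.139

Posterior: Inverse-Gamma(shape = 5.9+6/2 = 8.9, scale = 10.3+13.2/2 = 16.9).
Mode = β/(α+1) = 16.9/9.9 = 1.707.
Mean = β/(α−1) = 16.9/7.9 = 2.139.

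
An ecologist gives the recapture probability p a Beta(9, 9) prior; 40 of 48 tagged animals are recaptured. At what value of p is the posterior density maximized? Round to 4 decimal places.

Posterior: Beta(9+40, 9+8) = Beta(49, 17).
Mode = (49−1)/(49+17−2) = 48/64 = 0.7500.
Mean = 49/(49+17) = 49/66 = 0.7424.
This is the posterior mode — the MAP estimate.

0.7500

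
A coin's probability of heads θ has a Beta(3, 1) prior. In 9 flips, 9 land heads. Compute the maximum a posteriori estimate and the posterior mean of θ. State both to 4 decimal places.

Posterior: Beta(3+9, 1+0) = Beta(12, 1).
Since β = 1 ≤ 1 and α > 1, the Beta density is monotone increasing on [0,1]; the mode is at 1.
Mean = 12/(12+1) = 0.9231.

maximum a posteriori estimate = 1.0000, posterior mean = 0.9231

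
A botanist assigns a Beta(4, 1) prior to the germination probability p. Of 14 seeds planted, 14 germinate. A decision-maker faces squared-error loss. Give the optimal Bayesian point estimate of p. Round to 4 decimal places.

Posterior: Beta(4+14, 1+0) = Beta(18, 1).
Since β = 1 ≤ 1 and α > 1, the Beta density is monotone increasing on [0,1]; the mode is at 1.
Mean = 18/(18+1) = 0.9474.
Squared-error loss ⇒ the optimal estimator is the posterior mean.

0.9474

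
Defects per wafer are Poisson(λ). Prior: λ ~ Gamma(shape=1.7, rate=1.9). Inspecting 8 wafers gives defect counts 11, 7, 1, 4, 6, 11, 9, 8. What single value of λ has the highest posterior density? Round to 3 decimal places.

Σ counts = 57. Posterior: Gamma(shape = 1.7+57 = 58.7, rate = 1.9+8 = 9.9).
Mode = (α−1)/β = 57.7/9.9 = 5.828.
Mean = α/β = 58.7/9.9 = 5.929.
This is the posterior mode — the MAP estimate.

5.828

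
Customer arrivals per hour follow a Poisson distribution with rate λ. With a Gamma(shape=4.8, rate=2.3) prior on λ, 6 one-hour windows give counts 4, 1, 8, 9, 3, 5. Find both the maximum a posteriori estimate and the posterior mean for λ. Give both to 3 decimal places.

MAP = 4.072; posterior mean = 4.193

Σ counts = 30. Posterior: Gamma(shape = 4.8+30 = 34.8, rate = 2.3+6 = 8.3).
Mode = (α−1)/β = 33.8/8.3 = 4.072.
Mean = α/β = 34.8/8.3 = 4.193.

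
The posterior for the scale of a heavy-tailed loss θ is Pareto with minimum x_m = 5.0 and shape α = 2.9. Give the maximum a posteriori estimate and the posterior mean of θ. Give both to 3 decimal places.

MAP = 5.000, posterior mean = 7.632

The Pareto density is strictly decreasing on [x_m, ∞), so the mode is x_m = 5.000.
Mean = α·x_m/(α−1) = 2.9·5.0/1.9 = 7.632.
Mean > mode: the posterior has a right tail.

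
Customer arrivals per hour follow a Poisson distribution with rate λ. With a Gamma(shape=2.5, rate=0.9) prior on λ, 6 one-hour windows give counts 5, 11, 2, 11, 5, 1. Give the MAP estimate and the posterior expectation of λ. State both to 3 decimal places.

Σ counts = 35. Posterior: Gamma(shape = 2.5+35 = 37.5, rate = 0.9+6 = 6.9).
Mode = (α−1)/β = 36.5/6.9 = 5.290.
Mean = α/β = 37.5/6.9 = 5.435.
Mean > mode: the posterior has a right tail.

MAP estimate = 5.290, posterior expectation = 5.435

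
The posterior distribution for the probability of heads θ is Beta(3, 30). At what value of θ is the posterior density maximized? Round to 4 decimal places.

Mode = (3−1)/(3+30−2) = 2/31 = 0.0645.
Mean = 3/(3+30) = 3/33 = 0.0909.
This is the posterior mode — the MAP estimate.

0.0645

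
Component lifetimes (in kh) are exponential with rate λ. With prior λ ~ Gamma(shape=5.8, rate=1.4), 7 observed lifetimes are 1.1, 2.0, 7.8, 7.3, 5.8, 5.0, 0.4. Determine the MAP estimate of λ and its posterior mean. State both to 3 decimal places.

Σ times = 29.4. Posterior: Gamma(shape = 5.8+7 = 12.8, rate = 1.4+29.4 = 30.8).
Mode = (α−1)/β = 11.8/30.8 = 0.383.
Mean = α/β = 12.8/30.8 = 0.416.

λ_MAP = 0.383, E[λ|data] = 0.416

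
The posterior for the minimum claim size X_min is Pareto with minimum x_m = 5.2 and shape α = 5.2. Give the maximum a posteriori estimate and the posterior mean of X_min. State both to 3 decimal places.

MAP: 5.200. Posterior mean: 6.438.

The Pareto density is strictly decreasing on [x_m, ∞), so the mode is x_m = 5.200.
Mean = α·x_m/(α−1) = 5.2·5.2/4.2 = 6.438.
Right-skewed posterior ⇒ mode < mean.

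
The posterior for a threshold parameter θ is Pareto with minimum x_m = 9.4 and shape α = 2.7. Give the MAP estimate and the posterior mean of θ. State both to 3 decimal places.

MAP = 9.400; posterior mean = 14.929

The Pareto density is strictly decreasing on [x_m, ∞), so the mode is x_m = 9.400.
Mean = α·x_m/(α−1) = 2.7·9.4/1.7 = 14.929.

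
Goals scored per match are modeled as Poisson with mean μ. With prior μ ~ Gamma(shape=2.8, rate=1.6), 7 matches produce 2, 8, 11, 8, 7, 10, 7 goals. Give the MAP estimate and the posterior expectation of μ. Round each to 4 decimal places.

MAP = 6.3721, posterior mean = 6.4884

Σ counts = 53. Posterior: Gamma(shape = 2.8+53 = 55.8, rate = 1.6+7 = 8.6).
Mode = (α−1)/β = 54.8/8.6 = 6.3721.
Mean = α/β = 55.8/8.6 = 6.4884.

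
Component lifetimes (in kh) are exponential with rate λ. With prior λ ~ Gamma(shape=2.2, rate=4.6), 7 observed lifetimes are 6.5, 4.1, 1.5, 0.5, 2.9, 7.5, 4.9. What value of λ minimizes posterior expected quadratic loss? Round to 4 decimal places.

Σ times = 27.9. Posterior: Gamma(shape = 2.2+7 = 9.2, rate = 4.6+27.9 = 32.5).
Mode = (α−1)/β = 8.2/32.5 = 0.2523.
Mean = α/β = 9.2/32.5 = 0.2831.
Quadratic loss ⇒ the optimal estimator is the posterior mean.

0.2831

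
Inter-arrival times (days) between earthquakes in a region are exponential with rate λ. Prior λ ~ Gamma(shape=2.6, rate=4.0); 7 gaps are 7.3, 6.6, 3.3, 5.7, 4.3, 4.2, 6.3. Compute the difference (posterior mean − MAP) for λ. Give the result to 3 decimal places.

0.024

Σ times = 37.7. Posterior: Gamma(shape = 2.6+7 = 9.6, rate = 4.0+37.7 = 41.7).
Mode = (α−1)/β = 8.6/41.7 = 0.206.
Mean = α/β = 9.6/41.7 = 0.230.
Difference = 0.230 − 0.206 = 0.024.
Mean > mode: the posterior has a right tail.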